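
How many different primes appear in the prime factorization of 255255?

6

255255 = 3 · 85085
85085 = 5 · 17017
17017 = 7 · 2431
2431 = 11 · 221
221 = 13 · 17
255255 = 3 · 5 · 7 · 11 · 13 · 17, which has 6 distinct prime factors.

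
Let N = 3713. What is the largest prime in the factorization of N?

79

3713 = 47 · 79
79 is prime.
So 3713 = 47 · 79; the largest prime factor is 79.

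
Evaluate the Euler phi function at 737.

Factor: 737 = 11 · 67.
φ(737) = (11−1) · (67−1) = 10 · 66 = 660.

660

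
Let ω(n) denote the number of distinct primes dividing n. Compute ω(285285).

285285 = 3 · 95095
95095 = 5 · 19019
19019 = 7 · 2717
2717 = 11 · 247
247 = 13 · 19
285285 = 3 · 5 · 7 · 11 · 13 · 19, which has 6 distinct prime factors.

6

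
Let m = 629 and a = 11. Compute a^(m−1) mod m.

11^1 ≡ 11 (mod 629)
11^2 ≡ 11^2 = 121 ≡ 121 (mod 629)
11^4 ≡ 121^2 = 14641 ≡ 174 (mod 629)
11^8 ≡ 174^2 = 30276 ≡ 84 (mod 629)
11^16 ≡ 84^2 = 7056 ≡ 137 (mod 629)
11^32 ≡ 137^2 = 18769 ≡ 528 (mod 629)
11^64 ≡ 528^2 = 278784 ≡ 137 (mod 629)
11^128 ≡ 137^2 = 18769 ≡ 528 (mod 629)
11^256 ≡ 528^2 = 278784 ≡ 137 (mod 629)
11^512 ≡ 137^2 = 18769 ≡ 528 (mod 629)
628 = 512 + 64 + 32 + 16 + 4 in binary powers of 2.
So 11^628 ≡ 528 · 137 · 528 · 137 · 174 ≡ 174 (mod 629).
Since 174 ≠ 1, base 11 is a Fermat witness: 629 is composite.

174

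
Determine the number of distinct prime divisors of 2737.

2737 = 7 · 391
391 = 17 · 23
2737 = 7 · 17 · 23, which has 3 distinct prime factors.

3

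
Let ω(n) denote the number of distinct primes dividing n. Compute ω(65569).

65569 = 7 · 9367
9367 = 17 · 551
551 = 19 · 29
65569 = 7 · 17 · 19 · 29, which has 4 distinct prime factors.

4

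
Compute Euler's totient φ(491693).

Factor: 491693 = 37 · 97 · 137.
φ(491693) = (37−1) · (97−1) · (137−1) = 36 · 96 · 136 = 470016.

470016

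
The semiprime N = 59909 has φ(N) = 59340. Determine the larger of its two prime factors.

φ(n) = (p−1)(q−1) = n − (p+q) + 1, so p + q = 59909 − 59340 + 1 = 570.
p and q are the roots of t² − 570t + 59909 = 0.
Discriminant: 570² − 4·59909 = 324900 − 239636 = 85264; √85264 = 292.
q = (570 − 292)/2 = 139, p = (570 + 292)/2 = 431.
Check: 139 · 431 = 59909.

431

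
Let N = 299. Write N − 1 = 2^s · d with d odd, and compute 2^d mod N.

299 − 1 = 298 = 2^1 · 149, so d = 149.
2^1 ≡ 2 (mod 299)
2^2 ≡ 2^2 = 4 ≡ 4 (mod 299)
2^4 ≡ 4^2 = 16 ≡ 16 (mod 299)
2^8 ≡ 16^2 = 256 ≡ 256 (mod 299)
2^16 ≡ 256^2 = 65536 ≡ 55 (mod 299)
2^32 ≡ 55^2 = 3025 ≡ 35 (mod 299)
2^64 ≡ 35^2 = 1225 ≡ 29 (mod 299)
2^128 ≡ 29^2 = 841 ≡ 243 (mod 299)
149 = 128 + 16 + 4 + 1 in binary powers of 2.
So 2^149 ≡ 243 · 55 · 16 · 2 ≡ 110 (mod 299).
Squaring chain: 110; never reaches −1, so base 2 is a Miller–Rabin witness that 299 is composite.

110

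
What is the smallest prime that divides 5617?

41

5617 is odd.
Digit sum 19, not divisible by 3.
Ends in 7: not divisible by 5.
7: 5617 = 7·802 + 3
11: 5617 = 11·510 + 7
13: 5617 = 13·432 + 1
17: 5617 = 17·330 + 7
19: 5617 = 19·295 + 12
23: 5617 = 23·244 + 5
29: 5617 = 29·193 + 20
31: 5617 = 31·181 + 6
37: 5617 = 37·151 + 30
41: 5617 = 41·137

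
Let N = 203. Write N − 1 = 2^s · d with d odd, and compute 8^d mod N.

155

203 − 1 = 202 = 2^1 · 101, so d = 101.
8^1 ≡ 8 (mod 203)
8^2 ≡ 8^2 = 64 ≡ 64 (mod 203)
8^4 ≡ 64^2 = 4096 ≡ 36 (mod 203)
8^8 ≡ 36^2 = 1296 ≡ 78 (mod 203)
8^16 ≡ 78^2 = 6084 ≡ 197 (mod 203)
8^32 ≡ 197^2 = 38809 ≡ 36 (mod 203)
8^64 ≡ 36^2 = 1296 ≡ 78 (mod 203)
101 = 64 + 32 + 4 + 1 in binary powers of 2.
So 8^101 ≡ 78 · 36 · 36 · 8 ≡ 155 (mod 203).
Squaring chain: 155; never reaches −1, so base 8 is a Miller–Rabin witness that 203 is composite.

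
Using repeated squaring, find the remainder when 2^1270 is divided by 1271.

2^1 ≡ 2 (mod 1271)
2^2 ≡ 2^2 = 4 ≡ 4 (mod 1271)
2^4 ≡ 4^2 = 16 ≡ 16 (mod 1271)
2^8 ≡ 16^2 = 256 ≡ 256 (mod 1271)
2^16 ≡ 256^2 = 65536 ≡ 715 (mod 1271)
2^32 ≡ 715^2 = 511225 ≡ 283 (mod 1271)
2^64 ≡ 283^2 = 80089 ≡ 16 (mod 1271)
2^128 ≡ 16^2 = 256 ≡ 256 (mod 1271)
2^256 ≡ 256^2 = 65536 ≡ 715 (mod 1271)
2^512 ≡ 715^2 = 511225 ≡ 283 (mod 1271)
2^1024 ≡ 283^2 = 80089 ≡ 16 (mod 1271)
1270 = 1024 + 128 + 64 + 32 + 16 + 4 + 2 in binary powers of 2.
So 2^1270 ≡ 16 · 256 · 16 · 283 · 715 · 16 · 4 ≡ 1024 (mod 1271).
Since 1024 ≠ 1, base 2 is a Fermat witness: 1271 is composite.

1024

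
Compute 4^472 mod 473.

4^1 ≡ 4 (mod 473)
4^2 ≡ 4^2 = 16 ≡ 16 (mod 473)
4^4 ≡ 16^2 = 256 ≡ 256 (mod 473)
4^8 ≡ 256^2 = 65536 ≡ 262 (mod 473)
4^16 ≡ 262^2 = 68644 ≡ 59 (mod 473)
4^32 ≡ 59^2 = 3481 ≡ 170 (mod 473)
4^64 ≡ 170^2 = 28900 ≡ 47 (mod 473)
4^128 ≡ 47^2 = 2209 ≡ 317 (mod 473)
4^256 ≡ 317^2 = 100489 ≡ 213 (mod 473)
472 = 256 + 128 + 64 + 16 + 8 in binary powers of 2.
So 4^472 ≡ 213 · 317 · 47 · 59 · 262 ≡ 236 (mod 473).
Since 236 ≠ 1, base 4 is a Fermat witness: 473 is composite.

236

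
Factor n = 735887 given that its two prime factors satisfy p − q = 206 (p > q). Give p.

Since p = q + 206, we have 735887 = q(q + 206), so q² + 206q − 735887 = 0.
Discriminant: 206² + 4·735887 = 42436 + 2943548 = 2985984; √2985984 = 1728.
q = (−206 + 1728)/2 = 761, and p = q + 206 = 967.
Check: 761 · 967 = 735887.

967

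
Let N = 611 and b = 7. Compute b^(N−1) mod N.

17

7^1 ≡ 7 (mod 611)
7^2 ≡ 7^2 = 49 ≡ 49 (mod 611)
7^4 ≡ 49^2 = 2401 ≡ 568 (mod 611)
7^8 ≡ 568^2 = 322624 ≡ 16 (mod 611)
7^16 ≡ 16^2 = 256 ≡ 256 (mod 611)
7^32 ≡ 256^2 = 65536 ≡ 159 (mod 611)
7^64 ≡ 159^2 = 25281 ≡ 230 (mod 611)
7^128 ≡ 230^2 = 52900 ≡ 354 (mod 611)
7^256 ≡ 354^2 = 125316 ≡ 61 (mod 611)
7^512 ≡ 61^2 = 3721 ≡ 55 (mod 611)
610 = 512 + 64 + 32 + 2 in binary powers of 2.
So 7^610 ≡ 55 · 230 · 159 · 49 ≡ 17 (mod 611).
Since 17 ≠ 1, base 7 is a Fermat witness: 611 is composite.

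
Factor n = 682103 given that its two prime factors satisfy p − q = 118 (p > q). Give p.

Since p = q + 118, we have 682103 = q(q + 118), so q² + 118q − 682103 = 0.
Discriminant: 118² + 4·682103 = 13924 + 2728412 = 2742336; √2742336 = 1656.
q = (−118 + 1656)/2 = 769, and p = q + 118 = 887.
Check: 769 · 887 = 682103.

887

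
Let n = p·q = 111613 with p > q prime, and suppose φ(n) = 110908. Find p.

φ(n) = (p−1)(q−1) = n − (p+q) + 1, so p + q = 111613 − 110908 + 1 = 706.
p and q are the roots of t² − 706t + 111613 = 0.
Discriminant: 706² − 4·111613 = 498436 − 446452 = 51984; √51984 = 228.
q = (706 − 228)/2 = 239, p = (706 + 228)/2 = 467.
Check: 239 · 467 = 111613.

467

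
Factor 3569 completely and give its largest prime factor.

3569 = 43 · 83
83 is prime.
So 3569 = 43 · 83; the largest prime factor is 83.

83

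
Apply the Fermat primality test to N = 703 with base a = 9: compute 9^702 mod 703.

9^1 ≡ 9 (mod 703)
9^2 ≡ 9^2 = 81 ≡ 81 (mod 703)
9^4 ≡ 81^2 = 6561 ≡ 234 (mod 703)
9^8 ≡ 234^2 = 54756 ≡ 625 (mod 703)
9^16 ≡ 625^2 = 390625 ≡ 460 (mod 703)
9^32 ≡ 460^2 = 211600 ≡ 700 (mod 703)
9^64 ≡ 700^2 = 490000 ≡ 9 (mod 703)
9^128 ≡ 9^2 = 81 ≡ 81 (mod 703)
9^256 ≡ 81^2 = 6561 ≡ 234 (mod 703)
9^512 ≡ 234^2 = 54756 ≡ 625 (mod 703)
702 = 512 + 128 + 32 + 16 + 8 + 4 + 2 in binary powers of 2.
So 9^702 ≡ 625 · 81 · 700 · 460 · 625 · 234 · 81 ≡ 1 (mod 703).
Since the result is 1, base 9 gives no evidence that 703 is composite.

1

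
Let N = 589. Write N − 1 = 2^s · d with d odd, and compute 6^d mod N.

589 − 1 = 588 = 2^2 · 147, so d = 147.
6^1 ≡ 6 (mod 589)
6^2 ≡ 6^2 = 36 ≡ 36 (mod 589)
6^4 ≡ 36^2 = 1296 ≡ 118 (mod 589)
6^8 ≡ 118^2 = 13924 ≡ 377 (mod 589)
6^16 ≡ 377^2 = 142129 ≡ 180 (mod 589)
6^32 ≡ 180^2 = 32400 ≡ 5 (mod 589)
6^64 ≡ 5^2 = 25 ≡ 25 (mod 589)
6^128 ≡ 25^2 = 625 ≡ 36 (mod 589)
147 = 128 + 16 + 2 + 1 in binary powers of 2.
So 6^147 ≡ 36 · 180 · 36 · 6 ≡ 216 (mod 589).
Squaring chain: 216 → 125; never reaches −1, so base 6 is a Miller–Rabin witness that 589 is composite.

216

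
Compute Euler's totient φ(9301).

9100

Factor: 9301 = 71 · 131.
φ(9301) = (71−1) · (131−1) = 70 · 130 = 9100.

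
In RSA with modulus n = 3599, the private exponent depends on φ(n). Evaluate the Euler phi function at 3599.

3480

Factor: 3599 = 59 · 61.
φ(3599) = (59−1) · (61−1) = 58 · 60 = 3480.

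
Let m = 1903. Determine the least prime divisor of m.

1903 is odd.
Digit sum 13, not divisible by 3.
Ends in 3: not divisible by 5.
7: 1903 = 7·271 + 6
11: 1903 = 11·173

11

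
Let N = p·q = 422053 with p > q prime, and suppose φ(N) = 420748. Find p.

719

φ(n) = (p−1)(q−1) = n − (p+q) + 1, so p + q = 422053 − 420748 + 1 = 1306.
p and q are the roots of t² − 1306t + 422053 = 0.
Discriminant: 1306² − 4·422053 = 1705636 − 1688212 = 17424; √17424 = 132.
q = (1306 − 132)/2 = 587, p = (1306 + 132)/2 = 719.
Check: 587 · 719 = 422053.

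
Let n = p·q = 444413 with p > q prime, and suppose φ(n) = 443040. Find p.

φ(n) = (p−1)(q−1) = n − (p+q) + 1, so p + q = 444413 − 443040 + 1 = 1374.
p and q are the roots of t² − 1374t + 444413 = 0.
Discriminant: 1374² − 4·444413 = 1887876 − 1777652 = 110224; √110224 = 332.
q = (1374 − 332)/2 = 521, p = (1374 + 332)/2 = 853.
Check: 521 · 853 = 444413.

853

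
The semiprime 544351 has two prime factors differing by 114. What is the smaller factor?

683

Since p = q + 114, we have 544351 = q(q + 114), so q² + 114q − 544351 = 0.
Discriminant: 114² + 4·544351 = 12996 + 2177404 = 2190400; √2190400 = 1480.
q = (−114 + 1480)/2 = 683, and p = q + 114 = 797.
Check: 683 · 797 = 544351.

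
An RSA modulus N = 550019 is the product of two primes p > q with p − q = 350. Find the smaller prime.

Since p = q + 350, we have 550019 = q(q + 350), so q² + 350q − 550019 = 0.
Discriminant: 350² + 4·550019 = 122500 + 2200076 = 2322576; √2322576 = 1524.
q = (−350 + 1524)/2 = 587, and p = q + 350 = 937.
Check: 587 · 937 = 550019.

587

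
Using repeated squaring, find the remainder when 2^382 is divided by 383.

1

2^1 ≡ 2 (mod 383)
2^2 ≡ 2^2 = 4 ≡ 4 (mod 383)
2^4 ≡ 4^2 = 16 ≡ 16 (mod 383)
2^8 ≡ 16^2 = 256 ≡ 256 (mod 383)
2^16 ≡ 256^2 = 65536 ≡ 43 (mod 383)
2^32 ≡ 43^2 = 1849 ≡ 317 (mod 383)
2^64 ≡ 317^2 = 100489 ≡ 143 (mod 383)
2^128 ≡ 143^2 = 20449 ≡ 150 (mod 383)
2^256 ≡ 150^2 = 22500 ≡ 286 (mod 383)
382 = 256 + 64 + 32 + 16 + 8 + 4 + 2 in binary powers of 2.
So 2^382 ≡ 286 · 143 · 317 · 43 · 256 · 16 · 4 ≡ 1 (mod 383).
Since the result is 1, base 2 gives no evidence that 383 is composite.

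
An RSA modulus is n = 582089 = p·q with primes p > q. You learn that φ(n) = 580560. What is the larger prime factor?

φ(n) = (p−1)(q−1) = n − (p+q) + 1, so p + q = 582089 − 580560 + 1 = 1530.
p and q are the roots of t² − 1530t + 582089 = 0.
Discriminant: 1530² − 4·582089 = 2340900 − 2328356 = 12544; √12544 = 112.
q = (1530 − 112)/2 = 709, p = (1530 + 112)/2 = 821.
Check: 709 · 821 = 582089.

821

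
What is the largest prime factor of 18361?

18361 = 7 · 2623
2623 = 43 · 61
61 is prime.
So 18361 = 7 · 43 · 61; the largest prime factor is 61.

61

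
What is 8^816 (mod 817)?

8^1 ≡ 8 (mod 817)
8^2 ≡ 8^2 = 64 ≡ 64 (mod 817)
8^4 ≡ 64^2 = 4096 ≡ 11 (mod 817)
8^8 ≡ 11^2 = 121 ≡ 121 (mod 817)
8^16 ≡ 121^2 = 14641 ≡ 752 (mod 817)
8^32 ≡ 752^2 = 565504 ≡ 140 (mod 817)
8^64 ≡ 140^2 = 19600 ≡ 809 (mod 817)
8^128 ≡ 809^2 = 654481 ≡ 64 (mod 817)
8^256 ≡ 64^2 = 4096 ≡ 11 (mod 817)
8^512 ≡ 11^2 = 121 ≡ 121 (mod 817)
816 = 512 + 256 + 32 + 16 in binary powers of 2.
So 8^816 ≡ 121 · 11 · 140 · 752 ≡ 742 (mod 817).
Since 742 ≠ 1, base 8 is a Fermat witness: 817 is composite.

742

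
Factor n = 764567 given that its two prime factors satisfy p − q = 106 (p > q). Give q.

823

Since p = q + 106, we have 764567 = q(q + 106), so q² + 106q − 764567 = 0.
Discriminant: 106² + 4·764567 = 11236 + 3058268 = 3069504; √3069504 = 1752.
q = (−106 + 1752)/2 = 823, and p = q + 106 = 929.
Check: 823 · 929 = 764567.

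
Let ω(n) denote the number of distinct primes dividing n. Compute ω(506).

506 = 2 · 253
253 = 11 · 23
506 = 2 · 11 · 23, which has 3 distinct prime factors.

3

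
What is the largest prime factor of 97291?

97291 = 17 · 5723
5723 = 59 · 97
97 is prime.
So 97291 = 17 · 59 · 97; the largest prime factor is 97.

97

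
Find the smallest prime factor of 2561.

2561 is odd.
Digit sum 14, not divisible by 3.
Ends in 1: not divisible by 5.
7: 2561 = 7·365 + 6
11: 2561 = 11·232 + 9
13: 2561 = 13·197

13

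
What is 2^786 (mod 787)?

2^1 ≡ 2 (mod 787)
2^2 ≡ 2^2 = 4 ≡ 4 (mod 787)
2^4 ≡ 4^2 = 16 ≡ 16 (mod 787)
2^8 ≡ 16^2 = 256 ≡ 256 (mod 787)
2^16 ≡ 256^2 = 65536 ≡ 215 (mod 787)
2^32 ≡ 215^2 = 46225 ≡ 579 (mod 787)
2^64 ≡ 579^2 = 335241 ≡ 766 (mod 787)
2^128 ≡ 766^2 = 586756 ≡ 441 (mod 787)
2^256 ≡ 441^2 = 194481 ≡ 92 (mod 787)
2^512 ≡ 92^2 = 8464 ≡ 594 (mod 787)
786 = 512 + 256 + 16 + 2 in binary powers of 2.
So 2^786 ≡ 594 · 92 · 215 · 4 ≡ 1 (mod 787).
Since the result is 1, base 2 gives no evidence that 787 is composite.

1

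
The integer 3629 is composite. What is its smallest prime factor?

19

3629 is odd.
Digit sum 20, not divisible by 3.
Ends in 9: not divisible by 5.
7: 3629 = 7·518 + 3
11: 3629 = 11·329 + 10
13: 3629 = 13·279 + 2
17: 3629 = 17·213 + 8
19: 3629 = 19·191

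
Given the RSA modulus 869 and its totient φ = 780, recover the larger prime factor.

79

φ(n) = (p−1)(q−1) = n − (p+q) + 1, so p + q = 869 − 780 + 1 = 90.
p and q are the roots of t² − 90t + 869 = 0.
Discriminant: 90² − 4·869 = 8100 − 3476 = 4624; √4624 = 68.
q = (90 − 68)/2 = 11, p = (90 + 68)/2 = 79.
Check: 11 · 79 = 869.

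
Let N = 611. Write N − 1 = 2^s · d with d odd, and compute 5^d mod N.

590

611 − 1 = 610 = 2^1 · 305, so d = 305.
5^1 ≡ 5 (mod 611)
5^2 ≡ 5^2 = 25 ≡ 25 (mod 611)
5^4 ≡ 25^2 = 625 ≡ 14 (mod 611)
5^8 ≡ 14^2 = 196 ≡ 196 (mod 611)
5^16 ≡ 196^2 = 38416 ≡ 534 (mod 611)
5^32 ≡ 534^2 = 285156 ≡ 430 (mod 611)
5^64 ≡ 430^2 = 184900 ≡ 378 (mod 611)
5^128 ≡ 378^2 = 142884 ≡ 521 (mod 611)
5^256 ≡ 521^2 = 271441 ≡ 157 (mod 611)
305 = 256 + 32 + 16 + 1 in binary powers of 2.
So 5^305 ≡ 157 · 430 · 534 · 5 ≡ 590 (mod 611).
Squaring chain: 590; never reaches −1, so base 5 is a Miller–Rabin witness that 611 is composite.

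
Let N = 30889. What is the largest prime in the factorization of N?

30889 = 17 · 1817
1817 = 23 · 79
79 is prime.
So 30889 = 17 · 23 · 79; the largest prime factor is 79.

79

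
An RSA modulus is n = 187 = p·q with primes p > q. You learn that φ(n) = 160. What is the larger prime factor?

17

φ(n) = (p−1)(q−1) = n − (p+q) + 1, so p + q = 187 − 160 + 1 = 28.
p and q are the roots of t² − 28t + 187 = 0.
Discriminant: 28² − 4·187 = 784 − 748 = 36; √36 = 6.
q = (28 − 6)/2 = 11, p = (28 + 6)/2 = 17.
Check: 11 · 17 = 187.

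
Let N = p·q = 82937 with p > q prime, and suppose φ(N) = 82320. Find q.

197

φ(n) = (p−1)(q−1) = n − (p+q) + 1, so p + q = 82937 − 82320 + 1 = 618.
p and q are the roots of t² − 618t + 82937 = 0.
Discriminant: 618² − 4·82937 = 381924 − 331748 = 50176; √50176 = 224.
q = (618 − 224)/2 = 197, p = (618 + 224)/2 = 421.
Check: 197 · 421 = 82937.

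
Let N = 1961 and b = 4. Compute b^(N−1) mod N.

1561

4^1 ≡ 4 (mod 1961)
4^2 ≡ 4^2 = 16 ≡ 16 (mod 1961)
4^4 ≡ 16^2 = 256 ≡ 256 (mod 1961)
4^8 ≡ 256^2 = 65536 ≡ 823 (mod 1961)
4^16 ≡ 823^2 = 677329 ≡ 784 (mod 1961)
4^32 ≡ 784^2 = 614656 ≡ 863 (mod 1961)
4^64 ≡ 863^2 = 744769 ≡ 1550 (mod 1961)
4^128 ≡ 1550^2 = 2402500 ≡ 275 (mod 1961)
4^256 ≡ 275^2 = 75625 ≡ 1107 (mod 1961)
4^512 ≡ 1107^2 = 1225449 ≡ 1785 (mod 1961)
4^1024 ≡ 1785^2 = 3186225 ≡ 1561 (mod 1961)
1960 = 1024 + 512 + 256 + 128 + 32 + 8 in binary powers of 2.
So 4^1960 ≡ 1561 · 1785 · 1107 · 275 · 863 · 823 ≡ 1561 (mod 1961).
Since 1561 ≠ 1, base 4 is a Fermat witness: 1961 is composite.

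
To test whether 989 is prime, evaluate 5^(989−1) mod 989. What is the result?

81

5^1 ≡ 5 (mod 989)
5^2 ≡ 5^2 = 25 ≡ 25 (mod 989)
5^4 ≡ 25^2 = 625 ≡ 625 (mod 989)
5^8 ≡ 625^2 = 390625 ≡ 959 (mod 989)
5^16 ≡ 959^2 = 919681 ≡ 900 (mod 989)
5^32 ≡ 900^2 = 810000 ≡ 9 (mod 989)
5^64 ≡ 9^2 = 81 ≡ 81 (mod 989)
5^128 ≡ 81^2 = 6561 ≡ 627 (mod 989)
5^256 ≡ 627^2 = 393129 ≡ 496 (mod 989)
5^512 ≡ 496^2 = 246016 ≡ 744 (mod 989)
988 = 512 + 256 + 128 + 64 + 16 + 8 + 4 in binary powers of 2.
So 5^988 ≡ 744 · 496 · 627 · 81 · 900 · 959 · 625 ≡ 81 (mod 989).
Since 81 ≠ 1, base 5 is a Fermat witness: 989 is composite.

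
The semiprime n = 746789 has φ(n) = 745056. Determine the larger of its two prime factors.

937

φ(n) = (p−1)(q−1) = n − (p+q) + 1, so p + q = 746789 − 745056 + 1 = 1734.
p and q are the roots of t² − 1734t + 746789 = 0.
Discriminant: 1734² − 4·746789 = 3006756 − 2987156 = 19600; √19600 = 140.
q = (1734 − 140)/2 = 797, p = (1734 + 140)/2 = 937.
Check: 797 · 937 = 746789.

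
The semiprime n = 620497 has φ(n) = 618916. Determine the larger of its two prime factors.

φ(n) = (p−1)(q−1) = n − (p+q) + 1, so p + q = 620497 − 618916 + 1 = 1582.
p and q are the roots of t² − 1582t + 620497 = 0.
Discriminant: 1582² − 4·620497 = 2502724 − 2481988 = 20736; √20736 = 144.
q = (1582 − 144)/2 = 719, p = (1582 + 144)/2 = 863.
Check: 719 · 863 = 620497.

863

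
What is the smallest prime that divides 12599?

12599 is odd.
Digit sum 26, not divisible by 3.
Ends in 9: not divisible by 5.
7: 12599 = 7·1799 + 6
11: 12599 = 11·1145 + 4
13: 12599 = 13·969 + 2
17: 12599 = 17·741 + 2
19: 12599 = 19·663 + 2
23: 12599 = 23·547 + 18
29: 12599 = 29·434 + 13
31: 12599 = 31·406 + 13
37: 12599 = 37·340 + 19
41: 12599 = 41·307 + 12
43: 12599 = 43·293

43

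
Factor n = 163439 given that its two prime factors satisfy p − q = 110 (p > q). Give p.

463

Since p = q + 110, we have 163439 = q(q + 110), so q² + 110q − 163439 = 0.
Discriminant: 110² + 4·163439 = 12100 + 653756 = 665856; √665856 = 816.
q = (−110 + 816)/2 = 353, and p = q + 110 = 463.
Check: 353 · 463 = 163439.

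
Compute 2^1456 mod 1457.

2^1 ≡ 2 (mod 1457)
2^2 ≡ 2^2 = 4 ≡ 4 (mod 1457)
2^4 ≡ 4^2 = 16 ≡ 16 (mod 1457)
2^8 ≡ 16^2 = 256 ≡ 256 (mod 1457)
2^16 ≡ 256^2 = 65536 ≡ 1428 (mod 1457)
2^32 ≡ 1428^2 = 2039184 ≡ 841 (mod 1457)
2^64 ≡ 841^2 = 707281 ≡ 636 (mod 1457)
2^128 ≡ 636^2 = 404496 ≡ 907 (mod 1457)
2^256 ≡ 907^2 = 822649 ≡ 901 (mod 1457)
2^512 ≡ 901^2 = 811801 ≡ 252 (mod 1457)
2^1024 ≡ 252^2 = 63504 ≡ 853 (mod 1457)
1456 = 1024 + 256 + 128 + 32 + 16 in binary powers of 2.
So 2^1456 ≡ 853 · 901 · 907 · 841 · 1428 ≡ 1397 (mod 1457).
Since 1397 ≠ 1, base 2 is a Fermat witness: 1457 is composite.

1397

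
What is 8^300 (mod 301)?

274

8^1 ≡ 8 (mod 301)
8^2 ≡ 8^2 = 64 ≡ 64 (mod 301)
8^4 ≡ 64^2 = 4096 ≡ 183 (mod 301)
8^8 ≡ 183^2 = 33489 ≡ 78 (mod 301)
8^16 ≡ 78^2 = 6084 ≡ 64 (mod 301)
8^32 ≡ 64^2 = 4096 ≡ 183 (mod 301)
8^64 ≡ 183^2 = 33489 ≡ 78 (mod 301)
8^128 ≡ 78^2 = 6084 ≡ 64 (mod 301)
8^256 ≡ 64^2 = 4096 ≡ 183 (mod 301)
300 = 256 + 32 + 8 + 4 in binary powers of 2.
So 8^300 ≡ 183 · 183 · 78 · 183 ≡ 274 (mod 301).
Since 274 ≠ 1, base 8 is a Fermat witness: 301 is composite.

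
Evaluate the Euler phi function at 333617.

Factor: 333617 = 41 · 79 · 103.
φ(333617) = (41−1) · (79−1) · (103−1) = 40 · 78 · 102 = 318240.

318240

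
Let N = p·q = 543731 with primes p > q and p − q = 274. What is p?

887

Since p = q + 274, we have 543731 = q(q + 274), so q² + 274q − 543731 = 0.
Discriminant: 274² + 4·543731 = 75076 + 2174924 = 2250000; √2250000 = 1500.
q = (−274 + 1500)/2 = 613, and p = q + 274 = 887.
Check: 613 · 887 = 543731.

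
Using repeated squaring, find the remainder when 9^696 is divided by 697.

9^1 ≡ 9 (mod 697)
9^2 ≡ 9^2 = 81 ≡ 81 (mod 697)
9^4 ≡ 81^2 = 6561 ≡ 288 (mod 697)
9^8 ≡ 288^2 = 82944 ≡ 1 (mod 697)
9^16 ≡ 1^2 = 1 ≡ 1 (mod 697)
9^32 ≡ 1^2 = 1 ≡ 1 (mod 697)
9^64 ≡ 1^2 = 1 ≡ 1 (mod 697)
9^128 ≡ 1^2 = 1 ≡ 1 (mod 697)
9^256 ≡ 1^2 = 1 ≡ 1 (mod 697)
9^512 ≡ 1^2 = 1 ≡ 1 (mod 697)
696 = 512 + 128 + 32 + 16 + 8 in binary powers of 2.
So 9^696 ≡ 1 · 1 · 1 · 1 · 1 ≡ 1 (mod 697).
Since the result is 1, base 9 gives no evidence that 697 is composite.

1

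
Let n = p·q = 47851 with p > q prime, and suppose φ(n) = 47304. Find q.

φ(n) = (p−1)(q−1) = n − (p+q) + 1, so p + q = 47851 − 47304 + 1 = 548.
p and q are the roots of t² − 548t + 47851 = 0.
Discriminant: 548² − 4·47851 = 300304 − 191404 = 108900; √108900 = 330.
q = (548 − 330)/2 = 109, p = (548 + 330)/2 = 439.
Check: 109 · 439 = 47851.

109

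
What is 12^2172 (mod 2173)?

12^1 ≡ 12 (mod 2173)
12^2 ≡ 12^2 = 144 ≡ 144 (mod 2173)
12^4 ≡ 144^2 = 20736 ≡ 1179 (mod 2173)
12^8 ≡ 1179^2 = 1390041 ≡ 1494 (mod 2173)
12^16 ≡ 1494^2 = 2232036 ≡ 365 (mod 2173)
12^32 ≡ 365^2 = 133225 ≡ 672 (mod 2173)
12^64 ≡ 672^2 = 451584 ≡ 1773 (mod 2173)
12^128 ≡ 1773^2 = 3143529 ≡ 1371 (mod 2173)
12^256 ≡ 1371^2 = 1879641 ≡ 2169 (mod 2173)
12^512 ≡ 2169^2 = 4704561 ≡ 16 (mod 2173)
12^1024 ≡ 16^2 = 256 ≡ 256 (mod 2173)
12^2048 ≡ 256^2 = 65536 ≡ 346 (mod 2173)
2172 = 2048 + 64 + 32 + 16 + 8 + 4 in binary powers of 2.
So 12^2172 ≡ 346 · 1773 · 672 · 365 · 1494 · 1179 ≡ 148 (mod 2173).
Since 148 ≠ 1, base 12 is a Fermat witness: 2173 is composite.

148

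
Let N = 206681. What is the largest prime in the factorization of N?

206681 = 41 · 5041
5041 = 71 · 71
71 = 71 · 1
So 206681 = 41 · 71^2; the largest prime factor is 71.

71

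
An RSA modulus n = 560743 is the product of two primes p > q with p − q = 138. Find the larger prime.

Since p = q + 138, we have 560743 = q(q + 138), so q² + 138q − 560743 = 0.
Discriminant: 138² + 4·560743 = 19044 + 2242972 = 2262016; √2262016 = 1504.
q = (−138 + 1504)/2 = 683, and p = q + 138 = 821.
Check: 683 · 821 = 560743.

821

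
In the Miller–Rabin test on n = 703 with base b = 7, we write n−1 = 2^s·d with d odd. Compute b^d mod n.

1

703 − 1 = 702 = 2^1 · 351, so d = 351.
7^1 ≡ 7 (mod 703)
7^2 ≡ 7^2 = 49 ≡ 49 (mod 703)
7^4 ≡ 49^2 = 2401 ≡ 292 (mod 703)
7^8 ≡ 292^2 = 85264 ≡ 201 (mod 703)
7^16 ≡ 201^2 = 40401 ≡ 330 (mod 703)
7^32 ≡ 330^2 = 108900 ≡ 638 (mod 703)
7^64 ≡ 638^2 = 407044 ≡ 7 (mod 703)
7^128 ≡ 7^2 = 49 ≡ 49 (mod 703)
7^256 ≡ 49^2 = 2401 ≡ 292 (mod 703)
351 = 256 + 64 + 16 + 8 + 4 + 2 + 1 in binary powers of 2.
So 7^351 ≡ 292 · 7 · 330 · 201 · 292 · 49 · 7 ≡ 1 (mod 703).
Since 7^d ≡ 1 (mod 703), base 7 does not prove 703 composite.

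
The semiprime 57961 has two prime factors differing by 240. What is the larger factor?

389

Since p = q + 240, we have 57961 = q(q + 240), so q² + 240q − 57961 = 0.
Discriminant: 240² + 4·57961 = 57600 + 231844 = 289444; √289444 = 538.
q = (−240 + 538)/2 = 149, and p = q + 240 = 389.
Check: 149 · 389 = 57961.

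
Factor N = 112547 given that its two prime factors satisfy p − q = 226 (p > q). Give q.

241

Since p = q + 226, we have 112547 = q(q + 226), so q² + 226q − 112547 = 0.
Discriminant: 226² + 4·112547 = 51076 + 450188 = 501264; √501264 = 708.
q = (−226 + 708)/2 = 241, and p = q + 226 = 467.
Check: 241 · 467 = 112547.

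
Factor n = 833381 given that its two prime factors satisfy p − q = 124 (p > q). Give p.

Since p = q + 124, we have 833381 = q(q + 124), so q² + 124q − 833381 = 0.
Discriminant: 124² + 4·833381 = 15376 + 3333524 = 3348900; √3348900 = 1830.
q = (−124 + 1830)/2 = 853, and p = q + 124 = 977.
Check: 853 · 977 = 833381.

977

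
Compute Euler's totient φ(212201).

Factor: 212201 = 11 · 101 · 191.
φ(212201) = (11−1) · (101−1) · (191−1) = 10 · 100 · 190 = 190000.

190000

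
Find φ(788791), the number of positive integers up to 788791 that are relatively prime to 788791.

760320

Factor: 788791 = 61 · 67 · 193.
φ(788791) = (61−1) · (67−1) · (193−1) = 60 · 66 · 192 = 760320.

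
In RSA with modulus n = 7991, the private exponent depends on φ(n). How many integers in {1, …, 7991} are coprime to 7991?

Factor: 7991 = 61 · 131.
φ(7991) = (61−1) · (131−1) = 60 · 130 = 7800.

7800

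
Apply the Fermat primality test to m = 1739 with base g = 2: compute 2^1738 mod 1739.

2^1 ≡ 2 (mod 1739)
2^2 ≡ 2^2 = 4 ≡ 4 (mod 1739)
2^4 ≡ 4^2 = 16 ≡ 16 (mod 1739)
2^8 ≡ 16^2 = 256 ≡ 256 (mod 1739)
2^16 ≡ 256^2 = 65536 ≡ 1193 (mod 1739)
2^32 ≡ 1193^2 = 1423249 ≡ 747 (mod 1739)
2^64 ≡ 747^2 = 558009 ≡ 1529 (mod 1739)
2^128 ≡ 1529^2 = 2337841 ≡ 625 (mod 1739)
2^256 ≡ 625^2 = 390625 ≡ 1089 (mod 1739)
2^512 ≡ 1089^2 = 1185921 ≡ 1662 (mod 1739)
2^1024 ≡ 1662^2 = 2762244 ≡ 712 (mod 1739)
1738 = 1024 + 512 + 128 + 64 + 8 + 2 in binary powers of 2.
So 2^1738 ≡ 712 · 1662 · 625 · 1529 · 256 · 4 ≡ 1283 (mod 1739).
Since 1283 ≠ 1, base 2 is a Fermat witness: 1739 is composite.

1283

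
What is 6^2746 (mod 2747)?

6^1 ≡ 6 (mod 2747)
6^2 ≡ 6^2 = 36 ≡ 36 (mod 2747)
6^4 ≡ 36^2 = 1296 ≡ 1296 (mod 2747)
6^8 ≡ 1296^2 = 1679616 ≡ 1199 (mod 2747)
6^16 ≡ 1199^2 = 1437601 ≡ 920 (mod 2747)
6^32 ≡ 920^2 = 846400 ≡ 324 (mod 2747)
6^64 ≡ 324^2 = 104976 ≡ 590 (mod 2747)
6^128 ≡ 590^2 = 348100 ≡ 1978 (mod 2747)
6^256 ≡ 1978^2 = 3912484 ≡ 756 (mod 2747)
6^512 ≡ 756^2 = 571536 ≡ 160 (mod 2747)
6^1024 ≡ 160^2 = 25600 ≡ 877 (mod 2747)
6^2048 ≡ 877^2 = 769129 ≡ 2716 (mod 2747)
2746 = 2048 + 512 + 128 + 32 + 16 + 8 + 2 in binary powers of 2.
So 6^2746 ≡ 2716 · 160 · 1978 · 324 · 920 · 1199 · 36 ≡ 412 (mod 2747).
Since 412 ≠ 1, base 6 is a Fermat witness: 2747 is composite.

412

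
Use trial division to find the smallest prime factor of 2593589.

37

2593589 is odd.
Digit sum 41, not divisible by 3.
Ends in 9: not divisible by 5.
7: 2593589 = 7·370512 + 5
11: 2593589 = 11·235780 + 9
13: 2593589 = 13·199506 + 11
17: 2593589 = 17·152564 + 1
19: 2593589 = 19·136504 + 13
23: 2593589 = 23·112764 + 17
29: 2593589 = 29·89434 + 3
31: 2593589 = 31·83664 + 5
37: 2593589 = 37·70097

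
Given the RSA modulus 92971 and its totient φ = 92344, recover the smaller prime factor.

φ(n) = (p−1)(q−1) = n − (p+q) + 1, so p + q = 92971 − 92344 + 1 = 628.
p and q are the roots of t² − 628t + 92971 = 0.
Discriminant: 628² − 4·92971 = 394384 − 371884 = 22500; √22500 = 150.
q = (628 − 150)/2 = 239, p = (628 + 150)/2 = 389.
Check: 239 · 389 = 92971.

239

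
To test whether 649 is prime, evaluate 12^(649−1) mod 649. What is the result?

12^1 ≡ 12 (mod 649)
12^2 ≡ 12^2 = 144 ≡ 144 (mod 649)
12^4 ≡ 144^2 = 20736 ≡ 617 (mod 649)
12^8 ≡ 617^2 = 380689 ≡ 375 (mod 649)
12^16 ≡ 375^2 = 140625 ≡ 441 (mod 649)
12^32 ≡ 441^2 = 194481 ≡ 430 (mod 649)
12^64 ≡ 430^2 = 184900 ≡ 584 (mod 649)
12^128 ≡ 584^2 = 341056 ≡ 331 (mod 649)
12^256 ≡ 331^2 = 109561 ≡ 529 (mod 649)
12^512 ≡ 529^2 = 279841 ≡ 122 (mod 649)
648 = 512 + 128 + 8 in binary powers of 2.
So 12^648 ≡ 122 · 331 · 375 ≡ 133 (mod 649).
Since 133 ≠ 1, base 12 is a Fermat witness: 649 is composite.

133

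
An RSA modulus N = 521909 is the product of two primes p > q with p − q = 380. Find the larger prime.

Since p = q + 380, we have 521909 = q(q + 380), so q² + 380q − 521909 = 0.
Discriminant: 380² + 4·521909 = 144400 + 2087636 = 2232036; √2232036 = 1494.
q = (−380 + 1494)/2 = 557, and p = q + 380 = 937.
Check: 557 · 937 = 521909.

937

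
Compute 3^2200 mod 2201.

3^1 ≡ 3 (mod 2201)
3^2 ≡ 3^2 = 9 ≡ 9 (mod 2201)
3^4 ≡ 9^2 = 81 ≡ 81 (mod 2201)
3^8 ≡ 81^2 = 6561 ≡ 2159 (mod 2201)
3^16 ≡ 2159^2 = 4661281 ≡ 1764 (mod 2201)
3^32 ≡ 1764^2 = 3111696 ≡ 1683 (mod 2201)
3^64 ≡ 1683^2 = 2832489 ≡ 2003 (mod 2201)
3^128 ≡ 2003^2 = 4012009 ≡ 1787 (mod 2201)
3^256 ≡ 1787^2 = 3193369 ≡ 1919 (mod 2201)
3^512 ≡ 1919^2 = 3682561 ≡ 288 (mod 2201)
3^1024 ≡ 288^2 = 82944 ≡ 1507 (mod 2201)
3^2048 ≡ 1507^2 = 2271049 ≡ 1818 (mod 2201)
2200 = 2048 + 128 + 16 + 8 in binary powers of 2.
So 3^2200 ≡ 1818 · 1787 · 1764 · 2159 ≡ 1110 (mod 2201).
Since 1110 ≠ 1, base 3 is a Fermat witness: 2201 is composite.

1110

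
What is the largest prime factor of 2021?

47

2021 = 43 · 47
47 is prime.
So 2021 = 43 · 47; the largest prime factor is 47.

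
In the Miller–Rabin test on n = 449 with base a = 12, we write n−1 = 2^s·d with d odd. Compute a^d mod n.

261

449 − 1 = 448 = 2^6 · 7, so d = 7.
12^1 ≡ 12 (mod 449)
12^2 ≡ 12^2 = 144 ≡ 144 (mod 449)
12^4 ≡ 144^2 = 20736 ≡ 82 (mod 449)
7 = 4 + 2 + 1 in binary powers of 2.
So 12^7 ≡ 82 · 144 · 12 ≡ 261 (mod 449).
Squaring chain: 261 → 322 → 414 → 327 → 67 → 448; reaches −1, so base 12 does not prove 449 composite.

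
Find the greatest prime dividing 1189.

1189 = 29 · 41
41 is prime.
So 1189 = 29 · 41; the largest prime factor is 41.

41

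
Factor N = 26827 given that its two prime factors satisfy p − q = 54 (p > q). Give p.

193

Since p = q + 54, we have 26827 = q(q + 54), so q² + 54q − 26827 = 0.
Discriminant: 54² + 4·26827 = 2916 + 107308 = 110224; √110224 = 332.
q = (−54 + 332)/2 = 139, and p = q + 54 = 193.
Check: 139 · 193 = 26827.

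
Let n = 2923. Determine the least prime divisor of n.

37

2923 is odd.
Digit sum 16, not divisible by 3.
Ends in 3: not divisible by 5.
7: 2923 = 7·417 + 4
11: 2923 = 11·265 + 8
13: 2923 = 13·224 + 11
17: 2923 = 17·171 + 16
19: 2923 = 19·153 + 16
23: 2923 = 23·127 + 2
29: 2923 = 29·100 + 23
31: 2923 = 31·94 + 9
37: 2923 = 37·79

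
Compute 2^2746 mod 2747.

1212

2^1 ≡ 2 (mod 2747)
2^2 ≡ 2^2 = 4 ≡ 4 (mod 2747)
2^4 ≡ 4^2 = 16 ≡ 16 (mod 2747)
2^8 ≡ 16^2 = 256 ≡ 256 (mod 2747)
2^16 ≡ 256^2 = 65536 ≡ 2355 (mod 2747)
2^32 ≡ 2355^2 = 5546025 ≡ 2579 (mod 2747)
2^64 ≡ 2579^2 = 6651241 ≡ 754 (mod 2747)
2^128 ≡ 754^2 = 568516 ≡ 2634 (mod 2747)
2^256 ≡ 2634^2 = 6937956 ≡ 1781 (mod 2747)
2^512 ≡ 1781^2 = 3171961 ≡ 1923 (mod 2747)
2^1024 ≡ 1923^2 = 3697929 ≡ 467 (mod 2747)
2^2048 ≡ 467^2 = 218089 ≡ 1076 (mod 2747)
2746 = 2048 + 512 + 128 + 32 + 16 + 8 + 2 in binary powers of 2.
So 2^2746 ≡ 1076 · 1923 · 2634 · 2579 · 2355 · 256 · 4 ≡ 1212 (mod 2747).
Since 1212 ≠ 1, base 2 is a Fermat witness: 2747 is composite.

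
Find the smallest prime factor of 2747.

2747 is odd.
Digit sum 20, not divisible by 3.
Ends in 7: not divisible by 5.
7: 2747 = 7·392 + 3
11: 2747 = 11·249 + 8
13: 2747 = 13·211 + 4
17: 2747 = 17·161 + 10
19: 2747 = 19·144 + 11
23: 2747 = 23·119 + 10
29: 2747 = 29·94 + 21
31: 2747 = 31·88 + 19
37: 2747 = 37·74 + 9
41: 2747 = 41·67

41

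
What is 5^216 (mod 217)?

1

5^1 ≡ 5 (mod 217)
5^2 ≡ 5^2 = 25 ≡ 25 (mod 217)
5^4 ≡ 25^2 = 625 ≡ 191 (mod 217)
5^8 ≡ 191^2 = 36481 ≡ 25 (mod 217)
5^16 ≡ 25^2 = 625 ≡ 191 (mod 217)
5^32 ≡ 191^2 = 36481 ≡ 25 (mod 217)
5^64 ≡ 25^2 = 625 ≡ 191 (mod 217)
5^128 ≡ 191^2 = 36481 ≡ 25 (mod 217)
216 = 128 + 64 + 16 + 8 in binary powers of 2.
So 5^216 ≡ 25 · 191 · 191 · 25 ≡ 1 (mod 217).
Since the result is 1, base 5 gives no evidence that 217 is composite.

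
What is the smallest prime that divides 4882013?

4882013 is odd.
Digit sum 26, not divisible by 3.
Ends in 3: not divisible by 5.
7: 4882013 = 7·697430 + 3
11: 4882013 = 11·443819 + 4
13: 4882013 = 13·375539 + 6
17: 4882013 = 17·287177 + 4
19: 4882013 = 19·256948 + 1
23: 4882013 = 23·212261 + 10
29: 4882013 = 29·168345 + 8
31: 4882013 = 31·157484 + 9
37: 4882013 = 37·131946 + 11
41: 4882013 = 41·119073 + 20
43: 4882013 = 43·113535 + 8
47: 4882013 = 47·103872 + 29
53: 4882013 = 53·92113 + 24
59: 4882013 = 59·82745 + 58
61: 4882013 = 61·80033

61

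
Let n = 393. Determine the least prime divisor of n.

3

393 is odd.
Digit sum 15, divisible by 3.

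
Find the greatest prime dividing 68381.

61

68381 = 19 · 3599
3599 = 59 · 61
61 is prime.
So 68381 = 19 · 59 · 61; the largest prime factor is 61.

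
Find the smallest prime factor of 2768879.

2768879 is odd.
Digit sum 47, not divisible by 3.
Ends in 9: not divisible by 5.
7: 2768879 = 7·395554 + 1
11: 2768879 = 11·251716 + 3
13: 2768879 = 13·212990 + 9
17: 2768879 = 17·162875 + 4
19: 2768879 = 19·145730 + 9
23: 2768879 = 23·120386 + 1
29: 2768879 = 29·95478 + 17
31: 2768879 = 31·89318 + 21
37: 2768879 = 37·74834 + 21
41: 2768879 = 41·67533 + 26
43: 2768879 = 43·64392 + 23
47: 2768879 = 47·58912 + 15
53: 2768879 = 53·52243

53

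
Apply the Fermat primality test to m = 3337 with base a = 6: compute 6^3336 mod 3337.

617

6^1 ≡ 6 (mod 3337)
6^2 ≡ 6^2 = 36 ≡ 36 (mod 3337)
6^4 ≡ 36^2 = 1296 ≡ 1296 (mod 3337)
6^8 ≡ 1296^2 = 1679616 ≡ 1105 (mod 3337)
6^16 ≡ 1105^2 = 1221025 ≡ 3020 (mod 3337)
6^32 ≡ 3020^2 = 9120400 ≡ 379 (mod 3337)
6^64 ≡ 379^2 = 143641 ≡ 150 (mod 3337)
6^128 ≡ 150^2 = 22500 ≡ 2478 (mod 3337)
6^256 ≡ 2478^2 = 6140484 ≡ 404 (mod 3337)
6^512 ≡ 404^2 = 163216 ≡ 3040 (mod 3337)
6^1024 ≡ 3040^2 = 9241600 ≡ 1447 (mod 3337)
6^2048 ≡ 1447^2 = 2093809 ≡ 1510 (mod 3337)
3336 = 2048 + 1024 + 256 + 8 in binary powers of 2.
So 6^3336 ≡ 1510 · 1447 · 404 · 1105 ≡ 617 (mod 3337).
Since 617 ≠ 1, base 6 is a Fermat witness: 3337 is composite.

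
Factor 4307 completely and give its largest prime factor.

73

4307 = 59 · 73
73 is prime.
So 4307 = 59 · 73; the largest prime factor is 73.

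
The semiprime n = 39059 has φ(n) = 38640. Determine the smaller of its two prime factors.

φ(n) = (p−1)(q−1) = n − (p+q) + 1, so p + q = 39059 − 38640 + 1 = 420.
p and q are the roots of t² − 420t + 39059 = 0.
Discriminant: 420² − 4·39059 = 176400 − 156236 = 20164; √20164 = 142.
q = (420 − 142)/2 = 139, p = (420 + 142)/2 = 281.
Check: 139 · 281 = 39059.

139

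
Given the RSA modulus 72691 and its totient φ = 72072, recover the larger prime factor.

463

φ(n) = (p−1)(q−1) = n − (p+q) + 1, so p + q = 72691 − 72072 + 1 = 620.
p and q are the roots of t² − 620t + 72691 = 0.
Discriminant: 620² − 4·72691 = 384400 − 290764 = 93636; √93636 = 306.
q = (620 − 306)/2 = 157, p = (620 + 306)/2 = 463.
Check: 157 · 463 = 72691.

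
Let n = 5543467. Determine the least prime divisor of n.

71

5543467 is odd.
Digit sum 34, not divisible by 3.
Ends in 7: not divisible by 5.
7: 5543467 = 7·791923 + 6
11: 5543467 = 11·503951 + 6
13: 5543467 = 13·426420 + 7
17: 5543467 = 17·326086 + 5
19: 5543467 = 19·291761 + 8
23: 5543467 = 23·241020 + 7
29: 5543467 = 29·191154 + 1
31: 5543467 = 31·178821 + 16
37: 5543467 = 37·149823 + 16
41: 5543467 = 41·135206 + 21
43: 5543467 = 43·128917 + 36
47: 5543467 = 47·117946 + 5
53: 5543467 = 53·104593 + 38
59: 5543467 = 59·93957 + 4
61: 5543467 = 61·90876 + 31
67: 5543467 = 67·82738 + 21
71: 5543467 = 71·78077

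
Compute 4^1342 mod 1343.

50

4^1 ≡ 4 (mod 1343)
4^2 ≡ 4^2 = 16 ≡ 16 (mod 1343)
4^4 ≡ 16^2 = 256 ≡ 256 (mod 1343)
4^8 ≡ 256^2 = 65536 ≡ 1072 (mod 1343)
4^16 ≡ 1072^2 = 1149184 ≡ 919 (mod 1343)
4^32 ≡ 919^2 = 844561 ≡ 1157 (mod 1343)
4^64 ≡ 1157^2 = 1338649 ≡ 1021 (mod 1343)
4^128 ≡ 1021^2 = 1042441 ≡ 273 (mod 1343)
4^256 ≡ 273^2 = 74529 ≡ 664 (mod 1343)
4^512 ≡ 664^2 = 440896 ≡ 392 (mod 1343)
4^1024 ≡ 392^2 = 153664 ≡ 562 (mod 1343)
1342 = 1024 + 256 + 32 + 16 + 8 + 4 + 2 in binary powers of 2.
So 4^1342 ≡ 562 · 664 · 1157 · 919 · 1072 · 256 · 16 ≡ 50 (mod 1343).
Since 50 ≠ 1, base 4 is a Fermat witness: 1343 is composite.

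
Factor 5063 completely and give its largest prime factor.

5063 = 61 · 83
83 is prime.
So 5063 = 61 · 83; the largest prime factor is 83.

83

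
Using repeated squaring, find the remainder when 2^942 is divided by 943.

496

2^1 ≡ 2 (mod 943)
2^2 ≡ 2^2 = 4 ≡ 4 (mod 943)
2^4 ≡ 4^2 = 16 ≡ 16 (mod 943)
2^8 ≡ 16^2 = 256 ≡ 256 (mod 943)
2^16 ≡ 256^2 = 65536 ≡ 469 (mod 943)
2^32 ≡ 469^2 = 219961 ≡ 242 (mod 943)
2^64 ≡ 242^2 = 58564 ≡ 98 (mod 943)
2^128 ≡ 98^2 = 9604 ≡ 174 (mod 943)
2^256 ≡ 174^2 = 30276 ≡ 100 (mod 943)
2^512 ≡ 100^2 = 10000 ≡ 570 (mod 943)
942 = 512 + 256 + 128 + 32 + 8 + 4 + 2 in binary powers of 2.
So 2^942 ≡ 570 · 100 · 174 · 242 · 256 · 16 · 4 ≡ 496 (mod 943).
Since 496 ≠ 1, base 2 is a Fermat witness: 943 is composite.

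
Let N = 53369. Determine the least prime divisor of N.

83

53369 is odd.
Digit sum 26, not divisible by 3.
Ends in 9: not divisible by 5.
7: 53369 = 7·7624 + 1
11: 53369 = 11·4851 + 8
13: 53369 = 13·4105 + 4
17: 53369 = 17·3139 + 6
19: 53369 = 19·2808 + 17
23: 53369 = 23·2320 + 9
29: 53369 = 29·1840 + 9
31: 53369 = 31·1721 + 18
37: 53369 = 37·1442 + 15
41: 53369 = 41·1301 + 28
43: 53369 = 43·1241 + 6
47: 53369 = 47·1135 + 24
53: 53369 = 53·1006 + 51
59: 53369 = 59·904 + 33
61: 53369 = 61·874 + 55
67: 53369 = 67·796 + 37
71: 53369 = 71·751 + 48
73: 53369 = 73·731 + 6
79: 53369 = 79·675 + 44
83: 53369 = 83·643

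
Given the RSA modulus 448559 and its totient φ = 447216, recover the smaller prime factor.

φ(n) = (p−1)(q−1) = n − (p+q) + 1, so p + q = 448559 − 447216 + 1 = 1344.
p and q are the roots of t² − 1344t + 448559 = 0.
Discriminant: 1344² − 4·448559 = 1806336 − 1794236 = 12100; √12100 = 110.
q = (1344 − 110)/2 = 617, p = (1344 + 110)/2 = 727.
Check: 617 · 727 = 448559.

617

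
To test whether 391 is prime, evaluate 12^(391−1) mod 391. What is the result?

12^1 ≡ 12 (mod 391)
12^2 ≡ 12^2 = 144 ≡ 144 (mod 391)
12^4 ≡ 144^2 = 20736 ≡ 13 (mod 391)
12^8 ≡ 13^2 = 169 ≡ 169 (mod 391)
12^16 ≡ 169^2 = 28561 ≡ 18 (mod 391)
12^32 ≡ 18^2 = 324 ≡ 324 (mod 391)
12^64 ≡ 324^2 = 104976 ≡ 188 (mod 391)
12^128 ≡ 188^2 = 35344 ≡ 154 (mod 391)
12^256 ≡ 154^2 = 23716 ≡ 256 (mod 391)
390 = 256 + 128 + 4 + 2 in binary powers of 2.
So 12^390 ≡ 256 · 154 · 13 · 144 ≡ 87 (mod 391).
Since 87 ≠ 1, base 12 is a Fermat witness: 391 is composite.

87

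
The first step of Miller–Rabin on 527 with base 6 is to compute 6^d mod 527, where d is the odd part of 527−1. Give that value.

150

527 − 1 = 526 = 2^1 · 263, so d = 263.
6^1 ≡ 6 (mod 527)
6^2 ≡ 6^2 = 36 ≡ 36 (mod 527)
6^4 ≡ 36^2 = 1296 ≡ 242 (mod 527)
6^8 ≡ 242^2 = 58564 ≡ 67 (mod 527)
6^16 ≡ 67^2 = 4489 ≡ 273 (mod 527)
6^32 ≡ 273^2 = 74529 ≡ 222 (mod 527)
6^64 ≡ 222^2 = 49284 ≡ 273 (mod 527)
6^128 ≡ 273^2 = 74529 ≡ 222 (mod 527)
6^256 ≡ 222^2 = 49284 ≡ 273 (mod 527)
263 = 256 + 4 + 2 + 1 in binary powers of 2.
So 6^263 ≡ 273 · 242 · 36 · 6 ≡ 150 (mod 527).
Squaring chain: 150; never reaches −1, so base 6 is a Miller–Rabin witness that 527 is composite.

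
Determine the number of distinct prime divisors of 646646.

6

646646 = 2 · 323323
323323 = 7 · 46189
46189 = 11 · 4199
4199 = 13 · 323
323 = 17 · 19
646646 = 2 · 7 · 11 · 13 · 17 · 19, which has 6 distinct prime factors.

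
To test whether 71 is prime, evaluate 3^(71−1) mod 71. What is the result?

1

3^1 ≡ 3 (mod 71)
3^2 ≡ 3^2 = 9 ≡ 9 (mod 71)
3^4 ≡ 9^2 = 81 ≡ 10 (mod 71)
3^8 ≡ 10^2 = 100 ≡ 29 (mod 71)
3^16 ≡ 29^2 = 841 ≡ 60 (mod 71)
3^32 ≡ 60^2 = 3600 ≡ 50 (mod 71)
3^64 ≡ 50^2 = 2500 ≡ 15 (mod 71)
70 = 64 + 4 + 2 in binary powers of 2.
So 3^70 ≡ 15 · 10 · 9 ≡ 1 (mod 71).
Since the result is 1, base 3 gives no evidence that 71 is composite.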